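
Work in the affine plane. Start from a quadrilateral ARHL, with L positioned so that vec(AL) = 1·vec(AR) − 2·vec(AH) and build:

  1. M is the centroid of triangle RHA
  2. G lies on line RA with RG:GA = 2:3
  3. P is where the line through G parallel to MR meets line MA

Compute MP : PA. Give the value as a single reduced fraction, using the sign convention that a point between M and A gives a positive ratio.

Choose coordinates A = (0, 0), R = (1, 0), H = (0, 1), L = (1, -2).
1. M is the centroid of triangle RHA ⇒ M = (1/3, 1/3)
2. G lies on line RA with RG:GA = 2:3 ⇒ G = (3/5, 0)
3. P is where the line through G parallel to MR meets line MA ⇒ P = (1/5, 1/5)
P = M + t·(A−M) with t = 2/5, so MP:PA = t:(1−t) = 2/5:3/5

MP:PA = 2/3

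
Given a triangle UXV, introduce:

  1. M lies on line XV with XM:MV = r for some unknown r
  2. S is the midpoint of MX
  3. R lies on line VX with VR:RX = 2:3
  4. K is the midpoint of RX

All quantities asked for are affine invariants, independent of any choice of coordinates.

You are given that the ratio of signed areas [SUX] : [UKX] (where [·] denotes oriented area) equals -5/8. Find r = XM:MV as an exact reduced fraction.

Work in coordinates with U = (0, 0), X = (1, 0), V = (0, 1).
1. With XM:MV = r, write λ = r/(r+1) so M = X + λ·(V−X); M is affine-linear in λ
2. S is the midpoint of MX ⇒ S is an affine combination of earlier points and hence also affine-linear in λ
3. R lies on line VX with VR:RX = 2:3 ⇒ R = (2/5, 3/5)
4. K is the midpoint of RX ⇒ K = (7/10, 3/10)
Every point depending on M is an affine combination of M and λ-independent points, so each such coordinate is linear in λ; the λ² term in each signed area is a multiple of (V−X)×(V−X) = 0, so 2·[SUX] and 2·[UKX] are each linear in λ. Evaluating at λ=0 and λ=1:
  2·[SUX] = 1/2·λ,   2·[UKX] = -3/10
So [SUX]:[UKX] = (1/2·λ) / (-3/10). Setting this equal to -5/8:
  1/2·λ = -5/8·(-3/10)  ⇒  λ = 3/8
Then r = λ/(1−λ) = (3/8)/(5/8) = 3/5. Check: with r = 3/5, M = (5/8, 3/8) and [SUX]:[UKX] = -5/8 as required.

r = 3/5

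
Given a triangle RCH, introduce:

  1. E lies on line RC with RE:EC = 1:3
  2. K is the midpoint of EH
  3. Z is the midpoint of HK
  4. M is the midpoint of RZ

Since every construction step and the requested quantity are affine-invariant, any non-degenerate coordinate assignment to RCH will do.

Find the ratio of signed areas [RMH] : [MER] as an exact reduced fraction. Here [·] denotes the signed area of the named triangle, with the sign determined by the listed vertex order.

Set R = (0, 0), C = (1, 0), H = (0, 1); any affine frame gives the same invariant.
1. E lies on line RC with RE:EC = 1:3 ⇒ E = (1/4, 0)
2. K is the midpoint of EH ⇒ K = (1/8, 1/2)
3. Z is the midpoint of HK ⇒ Z = (1/16, 3/4)
4. M is the midpoint of RZ ⇒ M = (1/32, 3/8)
2·[RMH] = 1/32, 2·[MER] = -3/32
[RMH]:[MER] = 1/32:-3/32 = -1/3

[RMH]:[MER] = -1/3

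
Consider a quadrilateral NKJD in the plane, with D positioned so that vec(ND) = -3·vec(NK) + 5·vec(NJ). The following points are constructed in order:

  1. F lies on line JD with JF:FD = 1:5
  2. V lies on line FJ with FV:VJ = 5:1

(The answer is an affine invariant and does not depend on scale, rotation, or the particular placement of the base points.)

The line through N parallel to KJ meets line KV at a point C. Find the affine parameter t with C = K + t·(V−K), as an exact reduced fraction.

Work in coordinates with N = (0, 0), K = (1, 0), J = (0, 1), D = (-3, 5).
1. F lies on line JD with JF:FD = 1:5 ⇒ F = (-1/2, 5/3)
2. V lies on line FJ with FV:VJ = 5:1 ⇒ V = (-1/12, 10/9)
through N parallel to KJ: direction (-1, 1); meets KV at C = (40, -40)
C = K + t·(V−K) with t = -36

t = -36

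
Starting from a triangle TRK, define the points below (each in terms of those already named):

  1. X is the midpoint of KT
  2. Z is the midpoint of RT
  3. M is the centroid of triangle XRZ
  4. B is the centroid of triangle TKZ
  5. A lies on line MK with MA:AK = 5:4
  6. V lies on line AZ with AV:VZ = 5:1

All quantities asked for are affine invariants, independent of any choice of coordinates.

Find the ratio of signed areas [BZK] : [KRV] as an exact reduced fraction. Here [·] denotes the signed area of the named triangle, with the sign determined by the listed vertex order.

Work in coordinates with T = (0, 0), R = (1, 0), K = (0, 1).
1. X is the midpoint of KT ⇒ X = (0, 1/2)
2. Z is the midpoint of RT ⇒ Z = (1/2, 0)
3. M is the centroid of triangle XRZ ⇒ M = (1/2, 1/6)
4. B is the centroid of triangle TKZ ⇒ B = (1/6, 1/3)
5. A lies on line MK with MA:AK = 5:4 ⇒ A = (2/9, 17/27)
6. V lies on line AZ with AV:VZ = 5:1 ⇒ V = (49/108, 17/162)
2·[BZK] = 1/6, 2·[KRV] = -143/324
[BZK]:[KRV] = 1/6:-143/324 = -54/143

[BZK]:[KRV] = -54/143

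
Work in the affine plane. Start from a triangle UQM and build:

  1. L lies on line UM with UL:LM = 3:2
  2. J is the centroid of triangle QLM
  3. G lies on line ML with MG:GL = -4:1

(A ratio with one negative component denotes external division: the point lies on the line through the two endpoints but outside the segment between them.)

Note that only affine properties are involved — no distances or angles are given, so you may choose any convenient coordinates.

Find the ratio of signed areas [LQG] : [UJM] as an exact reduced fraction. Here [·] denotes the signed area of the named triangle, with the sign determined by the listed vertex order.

Set U = (0, 0), Q = (1, 0), M = (0, 1); any affine frame gives the same invariant.
1. L lies on line UM with UL:LM = 3:2 ⇒ L = (0, 3/5)
2. J is the centroid of triangle QLM ⇒ J = (1/3, 8/15)
3. G lies on line ML with MG:GL = -4:1 ⇒ G = (0, 7/15)
2·[LQG] = -2/15, 2·[UJM] = 1/3
[LQG]:[UJM] = -2/15:1/3 = -2/5

[LQG]:[UJM] = -2/5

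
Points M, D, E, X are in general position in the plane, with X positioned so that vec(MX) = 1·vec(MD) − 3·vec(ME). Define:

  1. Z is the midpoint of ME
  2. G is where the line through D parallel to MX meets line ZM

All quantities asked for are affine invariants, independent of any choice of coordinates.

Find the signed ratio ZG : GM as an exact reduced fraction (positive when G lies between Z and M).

Work in coordinates with M = (0, 0), D = (1, 0), E = (0, 1), X = (1, -3).
1. Z is the midpoint of ME ⇒ Z = (0, 1/2)
2. G is where the line through D parallel to MX meets line ZM ⇒ G = (0, 3)
G = Z + t·(M−Z) with t = -5, so ZG:GM = t:(1−t) = -5:6

ZG:GM = -5/6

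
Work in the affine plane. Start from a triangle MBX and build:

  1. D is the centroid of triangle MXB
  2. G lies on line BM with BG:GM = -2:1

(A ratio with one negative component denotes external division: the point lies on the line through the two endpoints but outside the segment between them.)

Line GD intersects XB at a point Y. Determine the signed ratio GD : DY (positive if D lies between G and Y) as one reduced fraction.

GD:DY = 5

Assign M = (0, 0), B = (1, 0), X = (0, 1) — the answer is frame-independent, so this choice is without loss of generality.
1. D is the centroid of triangle MXB ⇒ D = (1/3, 1/3)
2. G lies on line BM with BG:GM = -2:1 ⇒ G = (-1, 0)
line GD meets XB at Y = (3/5, 2/5)
D = G + t·(Y−G) with t = 5/6, so GD:DY = 5/6:1/6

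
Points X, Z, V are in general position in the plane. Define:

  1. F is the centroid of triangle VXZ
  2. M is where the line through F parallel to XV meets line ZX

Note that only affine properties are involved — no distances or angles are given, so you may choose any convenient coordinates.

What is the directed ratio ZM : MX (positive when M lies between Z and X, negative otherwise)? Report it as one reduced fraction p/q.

ZM:MX = 2

Assign X = (0, 0), Z = (1, 0), V = (0, 1) — the answer is frame-independent, so this choice is without loss of generality.
1. F is the centroid of triangle VXZ ⇒ F = (1/3, 1/3)
2. M is where the line through F parallel to XV meets line ZX ⇒ M = (1/3, 0)
M = Z + t·(X−Z) with t = 2/3, so ZM:MX = t:(1−t) = 2/3:1/3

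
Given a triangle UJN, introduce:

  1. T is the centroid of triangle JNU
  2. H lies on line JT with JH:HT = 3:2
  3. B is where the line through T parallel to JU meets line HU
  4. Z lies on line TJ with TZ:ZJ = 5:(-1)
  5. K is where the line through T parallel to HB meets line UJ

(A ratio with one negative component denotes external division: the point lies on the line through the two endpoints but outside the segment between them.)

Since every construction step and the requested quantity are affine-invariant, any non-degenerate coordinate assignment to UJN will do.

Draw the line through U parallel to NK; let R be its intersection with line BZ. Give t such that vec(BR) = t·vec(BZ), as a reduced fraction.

Choose coordinates U = (0, 0), J = (1, 0), N = (0, 1).
1. T is the centroid of triangle JNU ⇒ T = (1/3, 1/3)
2. H lies on line JT with JH:HT = 3:2 ⇒ H = (3/5, 1/5)
3. B is where the line through T parallel to JU meets line HU ⇒ B = (1, 1/3)
4. Z lies on line TJ with TZ:ZJ = 5:(-1) ⇒ Z = (7/6, -1/12)
5. K is where the line through T parallel to HB meets line UJ ⇒ K = (-2/3, 0)
through U parallel to NK: direction (-2/3, -1); meets BZ at R = (17/24, 17/16)
R = B + t·(Z−B) with t = -7/4

t = -7/4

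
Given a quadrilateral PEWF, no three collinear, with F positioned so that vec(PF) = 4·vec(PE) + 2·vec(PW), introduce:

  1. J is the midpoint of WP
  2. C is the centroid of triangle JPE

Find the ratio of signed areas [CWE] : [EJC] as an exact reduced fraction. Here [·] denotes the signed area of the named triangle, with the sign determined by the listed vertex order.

Choose coordinates P = (0, 0), E = (1, 0), W = (0, 1), F = (4, 2).
1. J is the midpoint of WP ⇒ J = (0, 1/2)
2. C is the centroid of triangle JPE ⇒ C = (1/3, 1/6)
2·[CWE] = -1/2, 2·[EJC] = 1/6
[CWE]:[EJC] = -1/2:1/6 = -3

[CWE]:[EJC] = -3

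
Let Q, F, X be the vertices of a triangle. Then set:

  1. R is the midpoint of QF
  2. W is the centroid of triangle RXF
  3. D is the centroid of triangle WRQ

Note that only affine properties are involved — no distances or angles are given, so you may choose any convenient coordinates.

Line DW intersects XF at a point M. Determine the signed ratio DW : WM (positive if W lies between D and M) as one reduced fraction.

DW:WM = 7/3

Set Q = (0, 0), F = (1, 0), X = (0, 1); any affine frame gives the same invariant.
1. R is the midpoint of QF ⇒ R = (1/2, 0)
2. W is the centroid of triangle RXF ⇒ W = (1/2, 1/3)
3. D is the centroid of triangle WRQ ⇒ D = (1/3, 1/9)
line DW meets XF at M = (4/7, 3/7)
W = D + t·(M−D) with t = 7/10, so DW:WM = 7/10:3/10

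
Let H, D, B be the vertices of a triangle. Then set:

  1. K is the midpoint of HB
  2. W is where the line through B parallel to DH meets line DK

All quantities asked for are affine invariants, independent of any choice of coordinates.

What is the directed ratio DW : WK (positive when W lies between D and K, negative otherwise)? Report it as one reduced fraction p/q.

DW:WK = -2

Assign H = (0, 0), D = (1, 0), B = (0, 1) — the answer is frame-independent, so this choice is without loss of generality.
1. K is the midpoint of HB ⇒ K = (0, 1/2)
2. W is where the line through B parallel to DH meets line DK ⇒ W = (-1, 1)
W = D + t·(K−D) with t = 2, so DW:WK = t:(1−t) = 2:-1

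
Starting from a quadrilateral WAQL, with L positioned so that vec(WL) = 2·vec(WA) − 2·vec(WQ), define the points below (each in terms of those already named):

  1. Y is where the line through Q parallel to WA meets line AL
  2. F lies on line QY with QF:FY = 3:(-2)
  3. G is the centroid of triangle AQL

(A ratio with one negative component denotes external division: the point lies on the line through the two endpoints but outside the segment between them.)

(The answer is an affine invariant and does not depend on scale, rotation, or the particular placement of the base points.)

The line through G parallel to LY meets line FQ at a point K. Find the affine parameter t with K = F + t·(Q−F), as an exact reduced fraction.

Assign W = (0, 0), A = (1, 0), Q = (0, 1), L = (2, -2) — the answer is frame-independent, so this choice is without loss of generality.
1. Y is where the line through Q parallel to WA meets line AL ⇒ Y = (1/2, 1)
2. F lies on line QY with QF:FY = 3:(-2) ⇒ F = (3/2, 1)
3. G is the centroid of triangle AQL ⇒ G = (1, -1/3)
through G parallel to LY: direction (-3/2, 3); meets FQ at K = (1/3, 1)
K = F + t·(Q−F) with t = 7/9

t = 7/9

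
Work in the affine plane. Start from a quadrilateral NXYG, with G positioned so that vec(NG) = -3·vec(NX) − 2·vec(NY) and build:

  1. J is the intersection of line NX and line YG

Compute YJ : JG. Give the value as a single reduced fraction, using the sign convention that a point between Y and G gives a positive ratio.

YJ:JG = 1/2

Assign N = (0, 0), X = (1, 0), Y = (0, 1), G = (-3, -2) — the answer is frame-independent, so this choice is without loss of generality.
1. J is the intersection of line NX and line YG ⇒ J = (-1, 0)
J = Y + t·(G−Y) with t = 1/3, so YJ:JG = t:(1−t) = 1/3:2/3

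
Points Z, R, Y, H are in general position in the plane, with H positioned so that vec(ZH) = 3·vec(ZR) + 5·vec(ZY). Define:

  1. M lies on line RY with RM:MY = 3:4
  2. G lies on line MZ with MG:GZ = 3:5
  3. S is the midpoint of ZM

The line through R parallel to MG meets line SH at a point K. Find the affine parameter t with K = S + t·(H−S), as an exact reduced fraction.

t = -3/11

Set Z = (0, 0), R = (1, 0), Y = (0, 1), H = (3, 5); any affine frame gives the same invariant.
1. M lies on line RY with RM:MY = 3:4 ⇒ M = (4/7, 3/7)
2. G lies on line MZ with MG:GZ = 3:5 ⇒ G = (5/14, 15/56)
3. S is the midpoint of ZM ⇒ S = (2/7, 3/14)
through R parallel to MG: direction (-3/14, -9/56); meets SH at K = (-5/11, -12/11)
K = S + t·(H−S) with t = -3/11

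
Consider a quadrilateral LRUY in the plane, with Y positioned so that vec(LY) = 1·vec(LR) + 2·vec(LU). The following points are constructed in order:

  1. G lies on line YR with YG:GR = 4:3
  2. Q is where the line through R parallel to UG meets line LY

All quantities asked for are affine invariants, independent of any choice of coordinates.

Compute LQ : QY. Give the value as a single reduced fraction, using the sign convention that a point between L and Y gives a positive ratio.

Choose coordinates L = (0, 0), R = (1, 0), U = (0, 1), Y = (1, 2).
1. G lies on line YR with YG:GR = 4:3 ⇒ G = (1, 6/7)
2. Q is where the line through R parallel to UG meets line LY ⇒ Q = (1/15, 2/15)
Q = L + t·(Y−L) with t = 1/15, so LQ:QY = t:(1−t) = 1/15:14/15

LQ:QY = 1/14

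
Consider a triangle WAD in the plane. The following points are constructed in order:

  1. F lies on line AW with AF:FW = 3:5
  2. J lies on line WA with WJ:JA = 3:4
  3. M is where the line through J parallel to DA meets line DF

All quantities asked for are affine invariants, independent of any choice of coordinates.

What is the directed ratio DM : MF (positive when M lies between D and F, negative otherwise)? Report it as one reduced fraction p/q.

Choose coordinates W = (0, 0), A = (1, 0), D = (0, 1).
1. F lies on line AW with AF:FW = 3:5 ⇒ F = (5/8, 0)
2. J lies on line WA with WJ:JA = 3:4 ⇒ J = (3/7, 0)
3. M is where the line through J parallel to DA meets line DF ⇒ M = (20/21, -11/21)
M = D + t·(F−D) with t = 32/21, so DM:MF = t:(1−t) = 32/21:-11/21

DM:MF = -32/11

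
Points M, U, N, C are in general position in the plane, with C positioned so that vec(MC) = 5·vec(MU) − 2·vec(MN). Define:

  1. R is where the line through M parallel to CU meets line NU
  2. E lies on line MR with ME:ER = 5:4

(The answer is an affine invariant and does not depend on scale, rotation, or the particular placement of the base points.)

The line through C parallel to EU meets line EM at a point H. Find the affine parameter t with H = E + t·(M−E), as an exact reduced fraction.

Assign M = (0, 0), U = (1, 0), N = (0, 1), C = (5, -2) — the answer is frame-independent, so this choice is without loss of generality.
1. R is where the line through M parallel to CU meets line NU ⇒ R = (2, -1)
2. E lies on line MR with ME:ER = 5:4 ⇒ E = (10/9, -5/9)
through C parallel to EU: direction (-1/9, 5/9); meets EM at H = (46/9, -23/9)
H = E + t·(M−E) with t = -18/5

t = -18/5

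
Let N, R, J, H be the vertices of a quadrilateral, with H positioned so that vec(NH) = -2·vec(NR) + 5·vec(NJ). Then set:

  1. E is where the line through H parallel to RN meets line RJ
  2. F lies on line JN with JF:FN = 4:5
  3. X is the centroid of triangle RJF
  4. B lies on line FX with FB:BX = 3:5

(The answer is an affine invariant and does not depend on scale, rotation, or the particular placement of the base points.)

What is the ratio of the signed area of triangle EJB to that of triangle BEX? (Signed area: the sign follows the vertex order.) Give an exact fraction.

Set N = (0, 0), R = (1, 0), J = (0, 1), H = (-2, 5); any affine frame gives the same invariant.
1. E is where the line through H parallel to RN meets line RJ ⇒ E = (-4, 5)
2. F lies on line JN with JF:FN = 4:5 ⇒ F = (0, 5/9)
3. X is the centroid of triangle RJF ⇒ X = (1/3, 14/27)
4. B lies on line FX with FB:BX = 3:5 ⇒ B = (1/8, 13/24)
2·[EJB] = -4/3, 2·[BEX] = -5/6
[EJB]:[BEX] = -4/3:-5/6 = 8/5

[EJB]:[BEX] = 8/5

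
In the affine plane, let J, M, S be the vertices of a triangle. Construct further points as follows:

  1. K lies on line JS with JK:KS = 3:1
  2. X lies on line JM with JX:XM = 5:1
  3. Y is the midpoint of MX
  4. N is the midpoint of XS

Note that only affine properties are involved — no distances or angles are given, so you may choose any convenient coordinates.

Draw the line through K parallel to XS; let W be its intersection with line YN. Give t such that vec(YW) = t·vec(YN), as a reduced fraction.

t = 7/2

Set J = (0, 0), M = (1, 0), S = (0, 1); any affine frame gives the same invariant.
1. K lies on line JS with JK:KS = 3:1 ⇒ K = (0, 3/4)
2. X lies on line JM with JX:XM = 5:1 ⇒ X = (5/6, 0)
3. Y is the midpoint of MX ⇒ Y = (11/12, 0)
4. N is the midpoint of XS ⇒ N = (5/12, 1/2)
through K parallel to XS: direction (-5/6, 1); meets YN at W = (-5/6, 7/4)
W = Y + t·(N−Y) with t = 7/2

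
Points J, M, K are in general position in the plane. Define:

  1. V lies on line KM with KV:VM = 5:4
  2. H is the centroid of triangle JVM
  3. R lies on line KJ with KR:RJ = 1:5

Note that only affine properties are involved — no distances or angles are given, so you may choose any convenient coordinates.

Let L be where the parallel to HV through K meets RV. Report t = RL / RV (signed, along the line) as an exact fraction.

t = -1/29

Choose coordinates J = (0, 0), M = (1, 0), K = (0, 1).
1. V lies on line KM with KV:VM = 5:4 ⇒ V = (5/9, 4/9)
2. H is the centroid of triangle JVM ⇒ H = (14/27, 4/27)
3. R lies on line KJ with KR:RJ = 1:5 ⇒ R = (0, 5/6)
through K parallel to HV: direction (1/27, 8/27); meets RV at L = (-5/261, 221/261)
L = R + t·(V−R) with t = -1/29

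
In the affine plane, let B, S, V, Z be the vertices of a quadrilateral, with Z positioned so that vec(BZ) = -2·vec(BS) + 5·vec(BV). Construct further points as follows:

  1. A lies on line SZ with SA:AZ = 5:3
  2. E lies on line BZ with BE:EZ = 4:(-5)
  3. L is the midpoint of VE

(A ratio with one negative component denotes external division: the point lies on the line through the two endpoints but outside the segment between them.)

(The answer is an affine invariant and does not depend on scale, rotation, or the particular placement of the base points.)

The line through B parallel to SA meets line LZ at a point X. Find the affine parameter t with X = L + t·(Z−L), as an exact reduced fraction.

Work in coordinates with B = (0, 0), S = (1, 0), V = (0, 1), Z = (-2, 5).
1. A lies on line SZ with SA:AZ = 5:3 ⇒ A = (-7/8, 25/8)
2. E lies on line BZ with BE:EZ = 4:(-5) ⇒ E = (8, -20)
3. L is the midpoint of VE ⇒ L = (4, -19/2)
through B parallel to SA: direction (-15/8, 25/8); meets LZ at X = (2/9, -10/27)
X = L + t·(Z−L) with t = 17/27

t = 17/27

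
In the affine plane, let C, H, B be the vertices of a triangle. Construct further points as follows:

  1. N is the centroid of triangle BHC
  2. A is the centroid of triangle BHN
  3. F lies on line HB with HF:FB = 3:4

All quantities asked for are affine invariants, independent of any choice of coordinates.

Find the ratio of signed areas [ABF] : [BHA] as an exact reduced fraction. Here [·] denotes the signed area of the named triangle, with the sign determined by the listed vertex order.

[ABF]:[BHA] = 4/7

Assign C = (0, 0), H = (1, 0), B = (0, 1) — the answer is frame-independent, so this choice is without loss of generality.
1. N is the centroid of triangle BHC ⇒ N = (1/3, 1/3)
2. A is the centroid of triangle BHN ⇒ A = (4/9, 4/9)
3. F lies on line HB with HF:FB = 3:4 ⇒ F = (4/7, 3/7)
2·[ABF] = -4/63, 2·[BHA] = -1/9
[ABF]:[BHA] = -4/63:-1/9 = 4/7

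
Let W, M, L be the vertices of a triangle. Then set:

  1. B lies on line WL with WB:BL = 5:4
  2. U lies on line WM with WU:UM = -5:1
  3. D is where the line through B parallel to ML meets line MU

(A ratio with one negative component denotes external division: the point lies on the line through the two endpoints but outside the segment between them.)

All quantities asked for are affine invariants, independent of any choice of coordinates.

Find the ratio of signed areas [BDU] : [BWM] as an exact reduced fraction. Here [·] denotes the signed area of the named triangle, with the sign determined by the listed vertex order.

[BDU]:[BWM] = 25/36

Work in coordinates with W = (0, 0), M = (1, 0), L = (0, 1).
1. B lies on line WL with WB:BL = 5:4 ⇒ B = (0, 5/9)
2. U lies on line WM with WU:UM = -5:1 ⇒ U = (5/4, 0)
3. D is where the line through B parallel to ML meets line MU ⇒ D = (5/9, 0)
2·[BDU] = 125/324, 2·[BWM] = 5/9
[BDU]:[BWM] = 125/324:5/9 = 25/36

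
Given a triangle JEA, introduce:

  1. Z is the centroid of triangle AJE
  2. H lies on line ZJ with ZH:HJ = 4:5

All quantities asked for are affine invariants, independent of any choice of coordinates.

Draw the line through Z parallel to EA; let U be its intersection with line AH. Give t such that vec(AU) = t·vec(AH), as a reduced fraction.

Assign J = (0, 0), E = (1, 0), A = (0, 1) — the answer is frame-independent, so this choice is without loss of generality.
1. Z is the centroid of triangle AJE ⇒ Z = (1/3, 1/3)
2. H lies on line ZJ with ZH:HJ = 4:5 ⇒ H = (5/27, 5/27)
through Z parallel to EA: direction (-1, 1); meets AH at U = (5/51, 29/51)
U = A + t·(H−A) with t = 9/17

t = 9/17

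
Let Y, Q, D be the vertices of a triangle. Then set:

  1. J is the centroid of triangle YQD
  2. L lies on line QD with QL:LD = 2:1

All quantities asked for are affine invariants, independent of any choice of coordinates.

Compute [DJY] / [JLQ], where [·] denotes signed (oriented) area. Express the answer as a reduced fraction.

Assign Y = (0, 0), Q = (1, 0), D = (0, 1) — the answer is frame-independent, so this choice is without loss of generality.
1. J is the centroid of triangle YQD ⇒ J = (1/3, 1/3)
2. L lies on line QD with QL:LD = 2:1 ⇒ L = (1/3, 2/3)
2·[DJY] = -1/3, 2·[JLQ] = -2/9
[DJY]:[JLQ] = -1/3:-2/9 = 3/2

[DJY]:[JLQ] = 3/2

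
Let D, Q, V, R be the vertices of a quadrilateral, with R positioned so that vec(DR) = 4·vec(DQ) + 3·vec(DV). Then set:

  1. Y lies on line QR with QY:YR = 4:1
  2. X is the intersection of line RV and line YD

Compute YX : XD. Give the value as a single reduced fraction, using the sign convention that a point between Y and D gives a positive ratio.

Work in coordinates with D = (0, 0), Q = (1, 0), V = (0, 1), R = (4, 3).
1. Y lies on line QR with QY:YR = 4:1 ⇒ Y = (17/5, 12/5)
2. X is the intersection of line RV and line YD ⇒ X = (34/7, 24/7)
X = Y + t·(D−Y) with t = -3/7, so YX:XD = t:(1−t) = -3/7:10/7

YX:XD = -3/10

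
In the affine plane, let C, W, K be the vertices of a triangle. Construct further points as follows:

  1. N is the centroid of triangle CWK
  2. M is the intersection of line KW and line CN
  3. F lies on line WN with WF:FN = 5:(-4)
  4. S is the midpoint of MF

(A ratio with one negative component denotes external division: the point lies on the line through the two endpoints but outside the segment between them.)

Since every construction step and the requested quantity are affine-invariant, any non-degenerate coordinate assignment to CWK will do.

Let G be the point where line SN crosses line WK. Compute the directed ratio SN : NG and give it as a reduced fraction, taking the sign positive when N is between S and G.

Work in coordinates with C = (0, 0), W = (1, 0), K = (0, 1).
1. N is the centroid of triangle CWK ⇒ N = (1/3, 1/3)
2. M is the intersection of line KW and line CN ⇒ M = (1/2, 1/2)
3. F lies on line WN with WF:FN = 5:(-4) ⇒ F = (-7/3, 5/3)
4. S is the midpoint of MF ⇒ S = (-11/12, 13/12)
line SN meets WK at G = (7/6, -1/6)
N = S + t·(G−S) with t = 3/5, so SN:NG = 3/5:2/5

SN:NG = 3/2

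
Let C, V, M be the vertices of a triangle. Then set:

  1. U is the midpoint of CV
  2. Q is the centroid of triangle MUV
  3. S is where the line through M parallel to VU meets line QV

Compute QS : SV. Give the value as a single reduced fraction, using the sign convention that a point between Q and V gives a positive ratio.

QS:SV = -2/3

Assign C = (0, 0), V = (1, 0), M = (0, 1) — the answer is frame-independent, so this choice is without loss of generality.
1. U is the midpoint of CV ⇒ U = (1/2, 0)
2. Q is the centroid of triangle MUV ⇒ Q = (1/2, 1/3)
3. S is where the line through M parallel to VU meets line QV ⇒ S = (-1/2, 1)
S = Q + t·(V−Q) with t = -2, so QS:SV = t:(1−t) = -2:3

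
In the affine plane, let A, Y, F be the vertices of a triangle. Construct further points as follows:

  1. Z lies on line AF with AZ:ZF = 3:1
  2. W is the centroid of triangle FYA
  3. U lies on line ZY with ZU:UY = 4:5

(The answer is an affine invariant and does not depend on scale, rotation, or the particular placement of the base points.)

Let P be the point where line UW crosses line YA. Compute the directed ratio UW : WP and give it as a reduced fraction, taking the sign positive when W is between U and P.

Assign A = (0, 0), Y = (1, 0), F = (0, 1) — the answer is frame-independent, so this choice is without loss of generality.
1. Z lies on line AF with AZ:ZF = 3:1 ⇒ Z = (0, 3/4)
2. W is the centroid of triangle FYA ⇒ W = (1/3, 1/3)
3. U lies on line ZY with ZU:UY = 4:5 ⇒ U = (4/9, 5/12)
line UW meets YA at P = (-1/9, 0)
W = U + t·(P−U) with t = 1/5, so UW:WP = 1/5:4/5

UW:WP = 1/4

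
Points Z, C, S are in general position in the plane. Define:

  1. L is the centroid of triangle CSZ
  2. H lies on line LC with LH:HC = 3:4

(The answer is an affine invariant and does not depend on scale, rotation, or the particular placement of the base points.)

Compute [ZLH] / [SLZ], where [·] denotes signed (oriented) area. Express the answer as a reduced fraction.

Choose coordinates Z = (0, 0), C = (1, 0), S = (0, 1).
1. L is the centroid of triangle CSZ ⇒ L = (1/3, 1/3)
2. H lies on line LC with LH:HC = 3:4 ⇒ H = (13/21, 4/21)
2·[ZLH] = -1/7, 2·[SLZ] = -1/3
[ZLH]:[SLZ] = -1/7:-1/3 = 3/7

[ZLH]:[SLZ] = 3/7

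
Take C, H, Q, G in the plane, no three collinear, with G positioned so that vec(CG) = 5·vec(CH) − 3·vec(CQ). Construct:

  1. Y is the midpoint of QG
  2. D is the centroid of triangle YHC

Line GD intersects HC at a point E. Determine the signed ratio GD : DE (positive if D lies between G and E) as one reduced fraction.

GD:DE = 8

Work in coordinates with C = (0, 0), H = (1, 0), Q = (0, 1), G = (5, -3).
1. Y is the midpoint of QG ⇒ Y = (5/2, -1)
2. D is the centroid of triangle YHC ⇒ D = (7/6, -1/3)
line GD meets HC at E = (11/16, 0)
D = G + t·(E−G) with t = 8/9, so GD:DE = 8/9:1/9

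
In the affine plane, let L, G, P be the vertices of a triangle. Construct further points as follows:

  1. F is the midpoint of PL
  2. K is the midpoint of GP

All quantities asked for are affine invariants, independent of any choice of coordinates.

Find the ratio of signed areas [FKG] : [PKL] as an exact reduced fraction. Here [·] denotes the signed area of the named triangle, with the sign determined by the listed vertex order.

[FKG]:[PKL] = 1/2

Set L = (0, 0), G = (1, 0), P = (0, 1); any affine frame gives the same invariant.
1. F is the midpoint of PL ⇒ F = (0, 1/2)
2. K is the midpoint of GP ⇒ K = (1/2, 1/2)
2·[FKG] = -1/4, 2·[PKL] = -1/2
[FKG]:[PKL] = -1/4:-1/2 = 1/2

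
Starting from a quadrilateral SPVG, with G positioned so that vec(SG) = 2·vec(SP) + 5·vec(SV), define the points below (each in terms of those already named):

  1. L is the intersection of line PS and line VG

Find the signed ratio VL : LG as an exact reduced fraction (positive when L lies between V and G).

Work in coordinates with S = (0, 0), P = (1, 0), V = (0, 1), G = (2, 5).
1. L is the intersection of line PS and line VG ⇒ L = (-1/2, 0)
L = V + t·(G−V) with t = -1/4, so VL:LG = t:(1−t) = -1/4:5/4

VL:LG = -1/5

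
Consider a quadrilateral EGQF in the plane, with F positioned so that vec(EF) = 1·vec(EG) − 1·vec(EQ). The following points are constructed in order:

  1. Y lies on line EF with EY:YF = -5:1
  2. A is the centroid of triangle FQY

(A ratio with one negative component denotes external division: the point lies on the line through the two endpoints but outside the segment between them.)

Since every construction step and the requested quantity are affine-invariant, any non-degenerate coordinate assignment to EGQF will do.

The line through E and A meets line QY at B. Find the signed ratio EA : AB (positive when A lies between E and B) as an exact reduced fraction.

Choose coordinates E = (0, 0), G = (1, 0), Q = (0, 1), F = (1, -1).
1. Y lies on line EF with EY:YF = -5:1 ⇒ Y = (5/4, -5/4)
2. A is the centroid of triangle FQY ⇒ A = (3/4, -5/12)
line EA meets QY at B = (45/56, -25/56)
A = E + t·(B−E) with t = 14/15, so EA:AB = 14/15:1/15

EA:AB = 14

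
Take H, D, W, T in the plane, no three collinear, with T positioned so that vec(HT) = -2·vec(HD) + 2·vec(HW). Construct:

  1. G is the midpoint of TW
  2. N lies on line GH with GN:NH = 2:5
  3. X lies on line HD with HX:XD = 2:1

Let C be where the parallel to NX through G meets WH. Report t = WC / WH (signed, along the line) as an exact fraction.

Set H = (0, 0), D = (1, 0), W = (0, 1), T = (-2, 2); any affine frame gives the same invariant.
1. G is the midpoint of TW ⇒ G = (-1, 3/2)
2. N lies on line GH with GN:NH = 2:5 ⇒ N = (-5/7, 15/14)
3. X lies on line HD with HX:XD = 2:1 ⇒ X = (2/3, 0)
through G parallel to NX: direction (29/21, -15/14); meets WH at C = (0, 21/29)
C = W + t·(H−W) with t = 8/29

t = 8/29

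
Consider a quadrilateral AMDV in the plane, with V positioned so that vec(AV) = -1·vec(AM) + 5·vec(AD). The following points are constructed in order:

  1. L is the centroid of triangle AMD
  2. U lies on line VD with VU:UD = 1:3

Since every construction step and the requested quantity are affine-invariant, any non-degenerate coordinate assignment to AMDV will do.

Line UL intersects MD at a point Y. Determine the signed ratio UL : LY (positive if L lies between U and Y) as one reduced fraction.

Choose coordinates A = (0, 0), M = (1, 0), D = (0, 1), V = (-1, 5).
1. L is the centroid of triangle AMD ⇒ L = (1/3, 1/3)
2. U lies on line VD with VU:UD = 1:3 ⇒ U = (-3/4, 4)
line UL meets MD at Y = (6/31, 25/31)
L = U + t·(Y−U) with t = 31/27, so UL:LY = 31/27:-4/27

UL:LY = -31/4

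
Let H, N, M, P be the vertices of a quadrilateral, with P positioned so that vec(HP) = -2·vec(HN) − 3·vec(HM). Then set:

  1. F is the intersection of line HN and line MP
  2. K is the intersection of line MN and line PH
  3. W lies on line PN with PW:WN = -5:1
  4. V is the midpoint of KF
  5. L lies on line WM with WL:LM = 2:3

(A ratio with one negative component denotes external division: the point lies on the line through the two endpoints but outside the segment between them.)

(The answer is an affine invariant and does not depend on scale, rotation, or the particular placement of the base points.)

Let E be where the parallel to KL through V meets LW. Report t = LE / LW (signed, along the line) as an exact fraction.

Assign H = (0, 0), N = (1, 0), M = (0, 1), P = (-2, -3) — the answer is frame-independent, so this choice is without loss of generality.
1. F is the intersection of line HN and line MP ⇒ F = (-1/2, 0)
2. K is the intersection of line MN and line PH ⇒ K = (2/5, 3/5)
3. W lies on line PN with PW:WN = -5:1 ⇒ W = (7/4, 3/4)
4. V is the midpoint of KF ⇒ V = (-1/20, 3/10)
5. L lies on line WM with WL:LM = 2:3 ⇒ L = (21/20, 17/20)
through V parallel to KL: direction (13/20, 1/4); meets LW at E = (413/320, 261/320)
E = L + t·(W−L) with t = 11/32

t = 11/32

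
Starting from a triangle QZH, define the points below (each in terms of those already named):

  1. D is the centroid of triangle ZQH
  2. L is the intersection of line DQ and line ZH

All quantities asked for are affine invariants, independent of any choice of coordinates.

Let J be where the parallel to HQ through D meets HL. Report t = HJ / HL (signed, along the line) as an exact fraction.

Choose coordinates Q = (0, 0), Z = (1, 0), H = (0, 1).
1. D is the centroid of triangle ZQH ⇒ D = (1/3, 1/3)
2. L is the intersection of line DQ and line ZH ⇒ L = (1/2, 1/2)
through D parallel to HQ: direction (0, -1); meets HL at J = (1/3, 2/3)
J = H + t·(L−H) with t = 2/3

t = 2/3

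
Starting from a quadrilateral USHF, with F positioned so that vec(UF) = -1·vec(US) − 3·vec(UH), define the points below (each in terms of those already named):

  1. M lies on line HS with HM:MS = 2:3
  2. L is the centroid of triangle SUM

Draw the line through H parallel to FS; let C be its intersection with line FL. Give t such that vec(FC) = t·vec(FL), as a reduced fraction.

Assign U = (0, 0), S = (1, 0), H = (0, 1), F = (-1, -3) — the answer is frame-independent, so this choice is without loss of generality.
1. M lies on line HS with HM:MS = 2:3 ⇒ M = (2/5, 3/5)
2. L is the centroid of triangle SUM ⇒ L = (7/15, 1/5)
through H parallel to FS: direction (2, 3); meets FL at C = (8/3, 5)
C = F + t·(L−F) with t = 5/2

t = 5/2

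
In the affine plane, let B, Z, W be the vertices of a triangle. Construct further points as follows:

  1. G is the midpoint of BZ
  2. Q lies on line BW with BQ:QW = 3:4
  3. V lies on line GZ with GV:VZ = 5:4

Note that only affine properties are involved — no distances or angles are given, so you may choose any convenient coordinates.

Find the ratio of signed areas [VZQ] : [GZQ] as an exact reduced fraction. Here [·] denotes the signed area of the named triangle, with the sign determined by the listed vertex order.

Assign B = (0, 0), Z = (1, 0), W = (0, 1) — the answer is frame-independent, so this choice is without loss of generality.
1. G is the midpoint of BZ ⇒ G = (1/2, 0)
2. Q lies on line BW with BQ:QW = 3:4 ⇒ Q = (0, 3/7)
3. V lies on line GZ with GV:VZ = 5:4 ⇒ V = (7/9, 0)
2·[VZQ] = 2/21, 2·[GZQ] = 3/14
[VZQ]:[GZQ] = 2/21:3/14 = 4/9

[VZQ]:[GZQ] = 4/9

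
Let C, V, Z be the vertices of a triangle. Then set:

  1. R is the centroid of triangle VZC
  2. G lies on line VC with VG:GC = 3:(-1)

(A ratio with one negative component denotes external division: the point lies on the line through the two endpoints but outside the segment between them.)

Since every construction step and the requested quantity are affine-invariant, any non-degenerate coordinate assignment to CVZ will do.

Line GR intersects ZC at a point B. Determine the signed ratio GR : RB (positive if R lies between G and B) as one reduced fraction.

Work in coordinates with C = (0, 0), V = (1, 0), Z = (0, 1).
1. R is the centroid of triangle VZC ⇒ R = (1/3, 1/3)
2. G lies on line VC with VG:GC = 3:(-1) ⇒ G = (-1/2, 0)
line GR meets ZC at B = (0, 1/5)
R = G + t·(B−G) with t = 5/3, so GR:RB = 5/3:-2/3

GR:RB = -5/2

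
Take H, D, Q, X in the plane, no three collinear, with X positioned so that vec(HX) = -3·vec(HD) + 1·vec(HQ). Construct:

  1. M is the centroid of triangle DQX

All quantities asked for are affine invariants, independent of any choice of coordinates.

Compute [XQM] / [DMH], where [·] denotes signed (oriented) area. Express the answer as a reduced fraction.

[XQM]:[DMH] = -3/2

Choose coordinates H = (0, 0), D = (1, 0), Q = (0, 1), X = (-3, 1).
1. M is the centroid of triangle DQX ⇒ M = (-2/3, 2/3)
2·[XQM] = -1, 2·[DMH] = 2/3
[XQM]:[DMH] = -1:2/3 = -3/2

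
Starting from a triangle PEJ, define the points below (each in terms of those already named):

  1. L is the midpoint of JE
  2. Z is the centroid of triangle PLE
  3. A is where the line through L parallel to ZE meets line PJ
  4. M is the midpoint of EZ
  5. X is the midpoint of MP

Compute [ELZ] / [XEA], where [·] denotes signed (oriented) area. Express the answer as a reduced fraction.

Assign P = (0, 0), E = (1, 0), J = (0, 1) — the answer is frame-independent, so this choice is without loss of generality.
1. L is the midpoint of JE ⇒ L = (1/2, 1/2)
2. Z is the centroid of triangle PLE ⇒ Z = (1/2, 1/6)
3. A is where the line through L parallel to ZE meets line PJ ⇒ A = (0, 2/3)
4. M is the midpoint of EZ ⇒ M = (3/4, 1/12)
5. X is the midpoint of MP ⇒ X = (3/8, 1/24)
2·[ELZ] = 1/6, 2·[XEA] = 3/8
[ELZ]:[XEA] = 1/6:3/8 = 4/9

[ELZ]:[XEA] = 4/9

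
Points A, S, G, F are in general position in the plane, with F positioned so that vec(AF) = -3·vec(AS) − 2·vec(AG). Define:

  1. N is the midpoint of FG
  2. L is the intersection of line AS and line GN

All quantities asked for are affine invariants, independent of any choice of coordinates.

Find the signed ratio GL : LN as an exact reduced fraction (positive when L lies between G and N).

GL:LN = 2

Choose coordinates A = (0, 0), S = (1, 0), G = (0, 1), F = (-3, -2).
1. N is the midpoint of FG ⇒ N = (-3/2, -1/2)
2. L is the intersection of line AS and line GN ⇒ L = (-1, 0)
L = G + t·(N−G) with t = 2/3, so GL:LN = t:(1−t) = 2/3:1/3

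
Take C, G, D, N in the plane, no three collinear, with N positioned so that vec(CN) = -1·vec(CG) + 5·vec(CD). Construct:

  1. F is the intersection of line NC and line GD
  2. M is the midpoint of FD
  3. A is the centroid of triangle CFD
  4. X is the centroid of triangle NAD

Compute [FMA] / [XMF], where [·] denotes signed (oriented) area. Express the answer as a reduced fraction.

Work in coordinates with C = (0, 0), G = (1, 0), D = (0, 1), N = (-1, 5).
1. F is the intersection of line NC and line GD ⇒ F = (-1/4, 5/4)
2. M is the midpoint of FD ⇒ M = (-1/8, 9/8)
3. A is the centroid of triangle CFD ⇒ A = (-1/12, 3/4)
4. X is the centroid of triangle NAD ⇒ X = (-13/36, 9/4)
2·[FMA] = -1/24, 2·[XMF] = -1/9
[FMA]:[XMF] = -1/24:-1/9 = 3/8

[FMA]:[XMF] = 3/8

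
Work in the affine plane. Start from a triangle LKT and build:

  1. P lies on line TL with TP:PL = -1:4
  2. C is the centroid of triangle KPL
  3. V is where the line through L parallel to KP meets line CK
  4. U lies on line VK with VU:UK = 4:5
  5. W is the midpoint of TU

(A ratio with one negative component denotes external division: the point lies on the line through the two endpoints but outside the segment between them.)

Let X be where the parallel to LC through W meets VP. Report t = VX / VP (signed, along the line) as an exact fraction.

Assign L = (0, 0), K = (1, 0), T = (0, 1) — the answer is frame-independent, so this choice is without loss of generality.
1. P lies on line TL with TP:PL = -1:4 ⇒ P = (0, 4/3)
2. C is the centroid of triangle KPL ⇒ C = (1/3, 4/9)
3. V is where the line through L parallel to KP meets line CK ⇒ V = (-1, 4/3)
4. U lies on line VK with VU:UK = 4:5 ⇒ U = (-1/9, 20/27)
5. W is the midpoint of TU ⇒ W = (-1/18, 47/54)
through W parallel to LC: direction (1/3, 4/9); meets VP at X = (7/24, 4/3)
X = V + t·(P−V) with t = 31/24

t = 31/24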